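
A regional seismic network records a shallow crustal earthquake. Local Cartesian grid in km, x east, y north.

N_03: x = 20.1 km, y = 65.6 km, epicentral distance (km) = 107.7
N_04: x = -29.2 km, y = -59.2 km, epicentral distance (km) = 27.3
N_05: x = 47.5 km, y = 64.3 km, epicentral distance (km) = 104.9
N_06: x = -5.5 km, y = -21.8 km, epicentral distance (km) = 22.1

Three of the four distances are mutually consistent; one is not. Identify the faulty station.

N_05

Solve using three stations at a time. Using N_03, N_04, N_06 (subtract circle equations pairwise → linear system) gives (x, y) ≈ (-25.0, -32.2).
Distances from that point to each station vs reported:
  N_03: calculated 107.7 vs reported 107.7 → residual 0.0 km
  N_04: calculated 27.3 vs reported 27.3 → residual 0.0 km
  N_05: calculated 120.7 vs reported 104.9 → residual 15.8 km
  N_06: calculated 22.1 vs reported 22.1 → residual 0.0 km
N_03, N_04, N_06 are mutually consistent (residuals ≈ 0); N_05 is off by 15.8 km.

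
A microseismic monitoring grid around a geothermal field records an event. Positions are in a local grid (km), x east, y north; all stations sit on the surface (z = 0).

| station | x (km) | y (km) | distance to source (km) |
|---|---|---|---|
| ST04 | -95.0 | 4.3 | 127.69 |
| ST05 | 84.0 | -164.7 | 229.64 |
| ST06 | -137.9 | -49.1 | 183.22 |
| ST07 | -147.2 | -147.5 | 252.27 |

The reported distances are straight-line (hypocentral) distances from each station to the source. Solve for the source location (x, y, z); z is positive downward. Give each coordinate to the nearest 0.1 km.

x ≈ 6.6 km, y ≈ 40.4 km, depth ≈ 68.4 km

Each station gives a sphere (x−x_i)² + (y−y_i)² + z² = d_i² (stations at z=0).
Subtracting the ST04 sphere from ST05 and ST06: z² cancels, leaving linear equations in x and y:
358.0 x − 338.0 y = -11291.19
-85.8 x − 106.8 y = -4881.10
Solving: x ≈ 6.602, y ≈ 40.399 km (keep extra digits for the depth step; rounded: 6.6, 40.4).
Then from the ST04 sphere: z² = 127.69² − (x + 95.0)² − (y − 4.3)² with x = 6.602, y = 40.399, so z ≈ 68.401 ≈ 68.4 km.
Check against ST07 (with the unrounded solution): distance 252.27 ≈ 252.27 km. ✓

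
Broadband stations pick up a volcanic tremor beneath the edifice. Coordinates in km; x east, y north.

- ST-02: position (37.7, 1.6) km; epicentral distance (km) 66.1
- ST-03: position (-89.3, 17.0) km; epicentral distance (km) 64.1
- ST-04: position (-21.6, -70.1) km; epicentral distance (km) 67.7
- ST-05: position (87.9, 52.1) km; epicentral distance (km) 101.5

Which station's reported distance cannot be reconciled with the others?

ST-05

Solve using three stations at a time. Using ST-02, ST-03, ST-04 (subtract circle equations pairwise → linear system) gives (x, y) ≈ (-28.3, -2.7).
Distances from that point to each station vs reported:
  ST-02: calculated 66.1 vs reported 66.1 → residual 0.0 km
  ST-03: calculated 64.1 vs reported 64.1 → residual 0.0 km
  ST-04: calculated 67.7 vs reported 67.7 → residual 0.0 km
  ST-05: calculated 128.5 vs reported 101.5 → residual 27.0 km
ST-02, ST-03, ST-04 are mutually consistent (residuals ≈ 0); ST-05 is off by 27.0 km.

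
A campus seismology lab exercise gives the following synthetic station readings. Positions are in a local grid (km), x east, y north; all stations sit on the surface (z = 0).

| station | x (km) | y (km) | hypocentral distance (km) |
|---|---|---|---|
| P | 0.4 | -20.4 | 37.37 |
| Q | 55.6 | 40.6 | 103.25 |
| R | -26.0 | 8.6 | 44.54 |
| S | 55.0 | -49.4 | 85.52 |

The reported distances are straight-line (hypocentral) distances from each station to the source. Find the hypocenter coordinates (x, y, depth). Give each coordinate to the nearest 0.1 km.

(-19.9, -22.5, 31.3)

Each station gives a sphere (x−x_i)² + (y−y_i)² + z² = d_i² (stations at z=0).
Subtracting the P sphere from Q and R: z² cancels, leaving linear equations in x and y:
110.4 x + 122.0 y = -4940.65
-52.8 x + 58.0 y = -253.65
Solving: x ≈ -19.900, y ≈ -22.489 km (keep extra digits for the depth step; rounded: -19.9, -22.5).
Then from the P sphere: z² = 37.37² − (x − 0.4)² − (y + 20.4)² with x = -19.900, y = -22.489, so z ≈ 31.306 ≈ 31.3 km.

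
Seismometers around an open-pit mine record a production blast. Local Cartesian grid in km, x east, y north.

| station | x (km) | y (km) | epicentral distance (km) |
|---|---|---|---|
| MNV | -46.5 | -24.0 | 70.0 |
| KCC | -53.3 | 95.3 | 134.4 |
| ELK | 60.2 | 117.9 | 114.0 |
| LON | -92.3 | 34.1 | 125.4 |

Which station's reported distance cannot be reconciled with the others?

Solve using three stations at a time. Using MNV, KCC, LON (subtract circle equations pairwise → linear system) gives (x, y) ≈ (22.9, -15.4).
Distances from that point to each station vs reported:
  MNV: calculated 69.9 vs reported 70.0 → residual 0.1 km
  KCC: calculated 134.4 vs reported 134.4 → residual 0.0 km
  ELK: calculated 138.4 vs reported 114.0 → residual 24.4 km
  LON: calculated 125.3 vs reported 125.4 → residual 0.1 km
MNV, KCC, LON are mutually consistent (residuals ≈ 0); ELK is off by 24.4 km.

ELK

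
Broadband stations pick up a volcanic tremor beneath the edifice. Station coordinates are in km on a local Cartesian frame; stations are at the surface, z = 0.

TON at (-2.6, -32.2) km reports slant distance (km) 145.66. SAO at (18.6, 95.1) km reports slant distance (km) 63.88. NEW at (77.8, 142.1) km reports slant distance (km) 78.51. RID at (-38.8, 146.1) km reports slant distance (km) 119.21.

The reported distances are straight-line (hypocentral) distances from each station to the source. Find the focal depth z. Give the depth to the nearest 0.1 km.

Each station gives a sphere (x−x_i)² + (y−y_i)² + z² = d_i² (stations at z=0).
Subtracting the TON sphere from SAO and NEW: z² cancels, leaving linear equations in x and y:
42.4 x + 254.6 y = 25482.55
160.8 x + 348.6 y = 40254.67
Solving: x ≈ 52.205, y ≈ 91.395 km (keep extra digits for the depth step; rounded: 52.2, 91.4).
Then from the TON sphere: z² = 145.66² − (x + 2.6)² − (y + 32.2)² with x = 52.205, y = 91.395, so z ≈ 54.199 ≈ 54.2 km.
Check against RID (with the unrounded solution): distance 119.21 ≈ 119.21 km. ✓

54.2 km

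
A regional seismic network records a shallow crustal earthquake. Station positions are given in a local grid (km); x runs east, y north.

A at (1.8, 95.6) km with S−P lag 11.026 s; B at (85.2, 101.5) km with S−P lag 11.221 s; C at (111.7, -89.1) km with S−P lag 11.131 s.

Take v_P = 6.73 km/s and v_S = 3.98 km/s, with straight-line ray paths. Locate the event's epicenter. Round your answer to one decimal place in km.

48.1 km east, -1.3 km north

Distance from S−P lag: d = Δt · v_P v_S / (v_P − v_S) = Δt · (6.73·3.98)/(6.73−3.98) ≈ 9.7401·Δt.
So d_A = 107.39, d_B = 109.29, d_C = 108.42 km.
Circle about each station: (x − 1.8)² + (y − 95.6)² = 107.39²; (x − 85.2)² + (y − 101.5)² = 109.29²; (x − 111.7)² + (y + 89.1)² = 108.42².
Subtracting pairs of circle equations eliminates x²+y² and gives linear equations (the radical axes):
166.8 x + 11.8 y = 8007.00
219.8 x − 369.4 y = 11050.82
Solving the 2×2 system: x ≈ 48.1, y ≈ -1.3 km.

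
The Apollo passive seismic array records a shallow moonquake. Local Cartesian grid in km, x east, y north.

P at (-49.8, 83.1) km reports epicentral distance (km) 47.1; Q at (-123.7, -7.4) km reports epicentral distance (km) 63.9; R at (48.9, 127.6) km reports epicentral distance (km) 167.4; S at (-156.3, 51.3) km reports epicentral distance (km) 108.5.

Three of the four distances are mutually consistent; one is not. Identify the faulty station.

P

Solve using three stations at a time. Using Q, R, S (subtract circle equations pairwise → linear system) gives (x, y) ≈ (-60.3, 0.7).
Distances from that point to each station vs reported:
  P: calculated 83.1 vs reported 47.1 → residual 36.0 km
  Q: calculated 63.9 vs reported 63.9 → residual 0.0 km
  R: calculated 167.4 vs reported 167.4 → residual 0.0 km
  S: calculated 108.5 vs reported 108.5 → residual 0.0 km
Q, R, S are mutually consistent (residuals ≈ 0); P is off by 36.0 km.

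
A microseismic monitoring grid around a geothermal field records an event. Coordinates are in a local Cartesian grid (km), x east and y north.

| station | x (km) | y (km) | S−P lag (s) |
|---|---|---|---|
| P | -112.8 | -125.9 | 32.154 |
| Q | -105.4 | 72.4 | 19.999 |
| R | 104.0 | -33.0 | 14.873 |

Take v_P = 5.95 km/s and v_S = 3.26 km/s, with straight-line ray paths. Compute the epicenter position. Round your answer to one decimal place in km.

Distance from S−P lag: d = Δt · v_P v_S / (v_P − v_S) = Δt · (5.95·3.26)/(5.95−3.26) ≈ 7.2108·Δt.
So d_P = 231.86, d_Q = 144.21, d_R = 107.25 km.
Circle about each station: (x + 112.8)² + (y + 125.9)² = 231.86²; (x + 105.4)² + (y − 72.4)² = 144.21²; (x − 104.0)² + (y + 33.0)² = 107.25².
Subtracting the P equation from the Q and R equations removes the quadratic terms:
14.8 x + 396.6 y = 20738.81
433.6 x + 185.8 y = 25586.85
Solving the 2×2 system: x ≈ 37.2, y ≈ 50.9 km.
Check against P (with the unrounded x, y): √((x + 112.8)²+(y + 125.9)²) = 231.86 ≈ 231.86 km. ✓

x ≈ 37.2 km, y ≈ 50.9 km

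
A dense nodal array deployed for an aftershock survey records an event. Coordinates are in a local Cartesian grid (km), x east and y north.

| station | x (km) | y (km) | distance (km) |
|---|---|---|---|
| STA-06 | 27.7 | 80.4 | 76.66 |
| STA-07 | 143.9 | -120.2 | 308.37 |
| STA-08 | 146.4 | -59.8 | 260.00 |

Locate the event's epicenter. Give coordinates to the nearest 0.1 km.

Circle about each station: (x − 27.7)² + (y − 80.4)² = 76.66²; (x − 143.9)² + (y + 120.2)² = 308.37²; (x − 146.4)² + (y + 59.8)² = 260.00².
Subtracting the STA-06 equation from the STA-07 and STA-08 equations removes the quadratic terms:
232.4 x − 401.2 y = -61291.50
237.4 x − 280.4 y = -43945.69
Solving the 2×2 system: x ≈ -14.8, y ≈ 144.2 km.
Check against STA-06 (with the unrounded x, y): √((x − 27.7)²+(y − 80.4)²) = 76.66 ≈ 76.66 km. ✓

-14.8 km east, 144.2 km north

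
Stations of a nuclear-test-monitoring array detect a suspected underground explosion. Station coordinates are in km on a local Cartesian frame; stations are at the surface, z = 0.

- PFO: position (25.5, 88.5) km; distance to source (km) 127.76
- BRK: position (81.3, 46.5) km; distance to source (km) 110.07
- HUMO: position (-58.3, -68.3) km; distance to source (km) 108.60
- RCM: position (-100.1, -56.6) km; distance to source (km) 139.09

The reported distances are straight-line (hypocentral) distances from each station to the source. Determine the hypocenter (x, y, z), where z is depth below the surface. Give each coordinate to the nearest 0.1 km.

(21.7, -24.7, 59.1)

Each station gives a sphere (x−x_i)² + (y−y_i)² + z² = d_i² (stations at z=0).
Subtracting the PFO sphere from BRK and HUMO: z² cancels, leaving linear equations in x and y:
111.6 x − 84.0 y = 4496.65
-167.6 x − 313.6 y = 4109.94
Solving: x ≈ 21.699, y ≈ -24.703 km (keep extra digits for the depth step; rounded: 21.7, -24.7).
Then from the PFO sphere: z² = 127.76² − (x − 25.5)² − (y − 88.5)² with x = 21.699, y = -24.703, so z ≈ 59.104 ≈ 59.1 km.
Check against RCM (with the unrounded solution): distance 139.09 ≈ 139.09 km. ✓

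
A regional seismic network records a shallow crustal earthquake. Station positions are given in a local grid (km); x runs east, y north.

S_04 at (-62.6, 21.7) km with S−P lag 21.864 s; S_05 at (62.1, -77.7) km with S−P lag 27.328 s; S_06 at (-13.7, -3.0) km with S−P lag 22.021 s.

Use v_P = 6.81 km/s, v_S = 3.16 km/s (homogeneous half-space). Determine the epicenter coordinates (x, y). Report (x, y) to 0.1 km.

Distance from S−P lag: d = Δt · v_P v_S / (v_P − v_S) = Δt · (6.81·3.16)/(6.81−3.16) ≈ 5.8958·Δt.
So d_S_04 = 128.91, d_S_05 = 161.12, d_S_06 = 129.83 km.
Circle about each station: (x + 62.6)² + (y − 21.7)² = 128.91²; (x − 62.1)² + (y + 77.7)² = 161.12²; (x + 13.7)² + (y + 3.0)² = 129.83².
Subtracting pairs of circle equations eliminates x²+y² and gives linear equations (the radical axes):
249.4 x − 198.8 y = -3837.82
97.8 x − 49.4 y = -4431.00
Solving the 2×2 system: x ≈ -97.1, y ≈ -102.5 km.

(-97.1, -102.5)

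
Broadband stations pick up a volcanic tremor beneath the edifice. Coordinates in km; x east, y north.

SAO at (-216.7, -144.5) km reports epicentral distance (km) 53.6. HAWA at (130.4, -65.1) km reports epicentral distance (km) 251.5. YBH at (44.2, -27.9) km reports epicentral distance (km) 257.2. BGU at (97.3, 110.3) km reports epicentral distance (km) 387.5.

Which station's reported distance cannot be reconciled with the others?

Solve using three stations at a time. Using SAO, YBH, BGU (subtract circle equations pairwise → linear system) gives (x, y) ≈ (-170.0, -170.2).
Distances from that point to each station vs reported:
  SAO: calculated 53.4 vs reported 53.6 → residual 0.2 km
  HAWA: calculated 318.2 vs reported 251.5 → residual 66.7 km
  YBH: calculated 257.1 vs reported 257.2 → residual 0.1 km
  BGU: calculated 387.5 vs reported 387.5 → residual 0.0 km
SAO, YBH, BGU are mutually consistent (residuals ≈ 0); HAWA is off by 66.7 km.

HAWA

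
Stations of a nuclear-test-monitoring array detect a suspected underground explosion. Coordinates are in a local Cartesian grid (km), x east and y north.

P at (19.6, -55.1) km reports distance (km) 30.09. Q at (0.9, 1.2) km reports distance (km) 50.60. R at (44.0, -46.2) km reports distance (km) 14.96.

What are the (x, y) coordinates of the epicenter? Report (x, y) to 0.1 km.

(39.0, -32.1)

Circle about each station: (x − 19.6)² + (y + 55.1)² = 30.09²; (x − 0.9)² + (y − 1.2)² = 50.60²; (x − 44.0)² + (y + 46.2)² = 14.96².
Subtracting the P equation from the Q and R equations removes the quadratic terms:
-37.4 x + 112.6 y = -5072.87
48.8 x + 17.8 y = 1331.88
Solving the 2×2 system: x ≈ 39.0, y ≈ -32.1 km.
Check against P (with the unrounded x, y): √((x − 19.6)²+(y + 55.1)²) = 30.09 ≈ 30.09 km. ✓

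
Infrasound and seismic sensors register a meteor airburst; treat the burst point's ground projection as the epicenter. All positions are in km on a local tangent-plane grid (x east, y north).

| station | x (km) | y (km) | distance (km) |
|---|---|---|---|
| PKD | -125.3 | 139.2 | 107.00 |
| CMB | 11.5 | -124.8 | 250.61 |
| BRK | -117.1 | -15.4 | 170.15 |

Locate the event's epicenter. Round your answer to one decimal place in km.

-19.4 km east, 123.9 km north

Circle about each station: (x + 125.3)² + (y − 139.2)² = 107.00²; (x − 11.5)² + (y + 124.8)² = 250.61²; (x + 117.1)² + (y + 15.4)² = 170.15².
Subtracting the PKD equation from the CMB and BRK equations removes the quadratic terms:
273.6 x − 528.0 y = -70725.81
16.4 x − 309.2 y = -38629.18
Solving the 2×2 system: x ≈ -19.4, y ≈ 123.9 km.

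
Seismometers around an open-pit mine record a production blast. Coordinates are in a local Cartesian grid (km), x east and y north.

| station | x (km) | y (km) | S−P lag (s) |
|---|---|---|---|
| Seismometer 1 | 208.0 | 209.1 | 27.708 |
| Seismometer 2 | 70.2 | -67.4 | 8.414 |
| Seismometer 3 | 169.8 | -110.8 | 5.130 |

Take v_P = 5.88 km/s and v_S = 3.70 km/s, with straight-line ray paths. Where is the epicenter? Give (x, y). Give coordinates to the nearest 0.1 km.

154.0 km east, -62.1 km north

Distance from S−P lag: d = Δt · v_P v_S / (v_P − v_S) = Δt · (5.88·3.70)/(5.88−3.70) ≈ 9.9798·Δt.
So d_Seismometer 1 = 276.52, d_Seismometer 2 = 83.97, d_Seismometer 3 = 51.20 km.
Circle about each station: (x − 208.0)² + (y − 209.1)² = 276.52²; (x − 70.2)² + (y + 67.4)² = 83.97²; (x − 169.8)² + (y + 110.8)² = 51.20².
Subtracting pairs of circle equations eliminates x²+y² and gives linear equations (the radical axes):
-275.6 x − 553.0 y = -8103.66
-76.4 x − 639.8 y = 27963.74
Solving the 2×2 system: x ≈ 154.0, y ≈ -62.1 km.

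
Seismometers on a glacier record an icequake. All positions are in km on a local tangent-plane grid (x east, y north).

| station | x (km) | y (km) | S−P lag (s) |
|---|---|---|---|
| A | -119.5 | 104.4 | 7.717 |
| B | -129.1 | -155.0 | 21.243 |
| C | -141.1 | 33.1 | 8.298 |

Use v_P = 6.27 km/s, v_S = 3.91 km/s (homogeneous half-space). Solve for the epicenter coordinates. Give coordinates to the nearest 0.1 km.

Distance from S−P lag: d = Δt · v_P v_S / (v_P − v_S) = Δt · (6.27·3.91)/(6.27−3.91) ≈ 10.3880·Δt.
So d_A = 80.16, d_B = 220.67, d_C = 86.20 km.
Circle about each station: (x + 119.5)² + (y − 104.4)² = 80.16²; (x + 129.1)² + (y + 155.0)² = 220.67²; (x + 141.1)² + (y − 33.1)² = 86.20².
Subtracting pairs of circle equations eliminates x²+y² and gives linear equations (the radical axes):
-19.2 x − 518.8 y = -26757.42
-43.2 x − 142.6 y = -5179.60
Solving the 2×2 system: x ≈ -57.4, y ≈ 53.7 km.
Check against A (with the unrounded x, y): √((x + 119.5)²+(y − 104.4)²) = 80.20 ≈ 80.16 km. ✓

x ≈ -57.4 km, y ≈ 53.7 km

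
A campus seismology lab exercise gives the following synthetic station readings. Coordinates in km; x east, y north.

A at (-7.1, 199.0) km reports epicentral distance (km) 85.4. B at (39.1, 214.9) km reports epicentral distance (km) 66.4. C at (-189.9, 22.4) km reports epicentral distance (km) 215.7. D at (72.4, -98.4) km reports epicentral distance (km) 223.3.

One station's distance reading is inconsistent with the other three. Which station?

B

Solve using three stations at a time. Using A, C, D (subtract circle equations pairwise → linear system) gives (x, y) ≈ (5.1, 114.5).
Distances from that point to each station vs reported:
  A: calculated 85.4 vs reported 85.4 → residual 0.0 km
  B: calculated 106.0 vs reported 66.4 → residual 39.6 km
  C: calculated 215.7 vs reported 215.7 → residual 0.0 km
  D: calculated 223.3 vs reported 223.3 → residual 0.0 km
A, C, D are mutually consistent (residuals ≈ 0); B is off by 39.6 km.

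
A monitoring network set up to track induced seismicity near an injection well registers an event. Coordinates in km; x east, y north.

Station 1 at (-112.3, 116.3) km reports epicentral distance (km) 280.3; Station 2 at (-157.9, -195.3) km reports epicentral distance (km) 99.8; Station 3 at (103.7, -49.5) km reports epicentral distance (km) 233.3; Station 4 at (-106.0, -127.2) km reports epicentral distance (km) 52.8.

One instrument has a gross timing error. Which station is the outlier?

Station 3

Solve using three stations at a time. Using Station 1, Station 2, Station 4 (subtract circle equations pairwise → linear system) gives (x, y) ≈ (-64.6, -159.9).
Distances from that point to each station vs reported:
  Station 1: calculated 280.3 vs reported 280.3 → residual 0.0 km
  Station 2: calculated 99.8 vs reported 99.8 → residual 0.0 km
  Station 3: calculated 201.3 vs reported 233.3 → residual 32.0 km
  Station 4: calculated 52.7 vs reported 52.8 → residual 0.1 km
Station 1, Station 2, Station 4 are mutually consistent (residuals ≈ 0); Station 3 is off by 32.0 km.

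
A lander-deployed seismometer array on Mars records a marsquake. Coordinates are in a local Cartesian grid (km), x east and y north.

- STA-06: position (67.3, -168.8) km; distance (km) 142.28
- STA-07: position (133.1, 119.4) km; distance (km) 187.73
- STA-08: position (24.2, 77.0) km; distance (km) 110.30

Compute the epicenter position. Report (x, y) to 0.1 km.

Circle about each station: (x − 67.3)² + (y + 168.8)² = 142.28²; (x − 133.1)² + (y − 119.4)² = 187.73²; (x − 24.2)² + (y − 77.0)² = 110.30².
Subtracting the STA-06 equation from the STA-07 and STA-08 equations removes the quadratic terms:
131.6 x + 576.4 y = -16049.71
-86.2 x + 491.6 y = -18430.58
Solving the 2×2 system: x ≈ 23.9, y ≈ -33.3 km.
Check against STA-06 (with the unrounded x, y): √((x − 67.3)²+(y + 168.8)²) = 142.28 ≈ 142.28 km. ✓

x ≈ 23.9 km, y ≈ -33.3 km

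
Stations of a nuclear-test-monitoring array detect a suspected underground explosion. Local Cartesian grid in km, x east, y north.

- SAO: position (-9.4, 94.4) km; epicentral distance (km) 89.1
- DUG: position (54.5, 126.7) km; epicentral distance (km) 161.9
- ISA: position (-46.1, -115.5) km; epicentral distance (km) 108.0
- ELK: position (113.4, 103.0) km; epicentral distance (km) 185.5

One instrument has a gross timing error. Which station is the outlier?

Solve using three stations at a time. Using DUG, ISA, ELK (subtract circle equations pairwise → linear system) gives (x, y) ≈ (-35.1, -8.1).
Distances from that point to each station vs reported:
  SAO: calculated 105.7 vs reported 89.1 → residual 16.6 km
  DUG: calculated 161.9 vs reported 161.9 → residual 0.0 km
  ISA: calculated 108.0 vs reported 108.0 → residual 0.0 km
  ELK: calculated 185.5 vs reported 185.5 → residual 0.0 km
DUG, ISA, ELK are mutually consistent (residuals ≈ 0); SAO is off by 16.6 km.

SAO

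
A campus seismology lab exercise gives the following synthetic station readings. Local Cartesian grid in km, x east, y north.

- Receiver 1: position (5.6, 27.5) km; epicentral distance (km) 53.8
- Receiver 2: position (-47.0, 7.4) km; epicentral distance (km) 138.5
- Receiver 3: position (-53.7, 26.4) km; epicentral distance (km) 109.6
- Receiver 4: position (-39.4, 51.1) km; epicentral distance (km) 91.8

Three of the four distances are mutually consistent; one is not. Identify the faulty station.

Receiver 2

Solve using three stations at a time. Using Receiver 1, Receiver 3, Receiver 4 (subtract circle equations pairwise → linear system) gives (x, y) ≈ (52.3, 54.1).
Distances from that point to each station vs reported:
  Receiver 1: calculated 53.8 vs reported 53.8 → residual 0.0 km
  Receiver 2: calculated 109.7 vs reported 138.5 → residual 28.8 km
  Receiver 3: calculated 109.6 vs reported 109.6 → residual 0.0 km
  Receiver 4: calculated 91.8 vs reported 91.8 → residual 0.0 km
Receiver 1, Receiver 3, Receiver 4 are mutually consistent (residuals ≈ 0); Receiver 2 is off by 28.8 km.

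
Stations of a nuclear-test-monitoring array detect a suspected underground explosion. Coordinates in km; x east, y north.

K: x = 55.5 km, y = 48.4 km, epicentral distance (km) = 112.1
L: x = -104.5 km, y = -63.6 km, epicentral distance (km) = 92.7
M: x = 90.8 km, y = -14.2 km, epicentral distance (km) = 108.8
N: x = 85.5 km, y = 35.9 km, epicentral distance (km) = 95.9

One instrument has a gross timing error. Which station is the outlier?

Solve using three stations at a time. Using K, L, M (subtract circle equations pairwise → linear system) gives (x, y) ≈ (-15.2, -38.6).
Distances from that point to each station vs reported:
  K: calculated 112.1 vs reported 112.1 → residual 0.0 km
  L: calculated 92.7 vs reported 92.7 → residual 0.0 km
  M: calculated 108.8 vs reported 108.8 → residual 0.0 km
  N: calculated 125.3 vs reported 95.9 → residual 29.4 km
K, L, M are mutually consistent (residuals ≈ 0); N is off by 29.4 km.

N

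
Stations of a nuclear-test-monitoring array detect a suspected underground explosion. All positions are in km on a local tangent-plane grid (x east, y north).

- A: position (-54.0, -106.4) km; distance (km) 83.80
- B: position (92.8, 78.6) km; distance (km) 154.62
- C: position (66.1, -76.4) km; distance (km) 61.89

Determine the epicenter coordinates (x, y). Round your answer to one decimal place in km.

(9.4, -51.6)

Circle about each station: (x + 54.0)² + (y + 106.4)² = 83.80²; (x − 92.8)² + (y − 78.6)² = 154.62²; (x − 66.1)² + (y + 76.4)² = 61.89².
Subtracting the A equation from the B and C equations removes the quadratic terms:
293.6 x + 370.0 y = -16332.06
240.2 x + 60.0 y = -838.72
Solving the 2×2 system: x ≈ 9.4, y ≈ -51.6 km.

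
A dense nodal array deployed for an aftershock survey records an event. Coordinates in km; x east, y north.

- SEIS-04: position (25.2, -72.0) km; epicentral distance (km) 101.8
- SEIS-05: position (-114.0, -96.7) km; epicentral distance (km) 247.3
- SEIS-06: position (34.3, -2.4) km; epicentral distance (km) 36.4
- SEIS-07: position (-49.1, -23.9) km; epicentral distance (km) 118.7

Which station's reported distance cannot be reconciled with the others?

SEIS-05

Solve using three stations at a time. Using SEIS-04, SEIS-06, SEIS-07 (subtract circle equations pairwise → linear system) gives (x, y) ≈ (59.6, 23.8).
Distances from that point to each station vs reported:
  SEIS-04: calculated 101.8 vs reported 101.8 → residual 0.0 km
  SEIS-05: calculated 211.3 vs reported 247.3 → residual 36.0 km
  SEIS-06: calculated 36.4 vs reported 36.4 → residual 0.0 km
  SEIS-07: calculated 118.7 vs reported 118.7 → residual 0.0 km
SEIS-04, SEIS-06, SEIS-07 are mutually consistent (residuals ≈ 0); SEIS-05 is off by 36.0 km.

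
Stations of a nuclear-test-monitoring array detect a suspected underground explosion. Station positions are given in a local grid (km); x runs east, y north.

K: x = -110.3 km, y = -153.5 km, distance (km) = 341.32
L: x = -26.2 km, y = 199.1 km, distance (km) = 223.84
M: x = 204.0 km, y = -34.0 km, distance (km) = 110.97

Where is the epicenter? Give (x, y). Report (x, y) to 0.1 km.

Circle about each station: (x + 110.3)² + (y + 153.5)² = 341.32²; (x + 26.2)² + (y − 199.1)² = 223.84²; (x − 204.0)² + (y + 34.0)² = 110.97².
Subtracting the K equation from the L and M equations removes the quadratic terms:
168.2 x + 705.2 y = 70993.91
628.6 x + 239.0 y = 111228.66
Solving the 2×2 system: x ≈ 152.5, y ≈ 64.3 km.

152.5 km east, 64.3 km north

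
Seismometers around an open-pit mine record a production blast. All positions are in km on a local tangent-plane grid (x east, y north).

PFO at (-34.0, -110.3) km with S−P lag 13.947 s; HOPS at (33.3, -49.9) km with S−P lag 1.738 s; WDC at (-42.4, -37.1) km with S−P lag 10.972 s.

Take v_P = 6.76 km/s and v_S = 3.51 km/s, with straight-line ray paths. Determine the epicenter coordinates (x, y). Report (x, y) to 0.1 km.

Distance from S−P lag: d = Δt · v_P v_S / (v_P − v_S) = Δt · (6.76·3.51)/(6.76−3.51) ≈ 7.3008·Δt.
So d_PFO = 101.82, d_HOPS = 12.69, d_WDC = 80.10 km.
Circle about each station: (x + 34.0)² + (y + 110.3)² = 101.82²; (x − 33.3)² + (y + 49.9)² = 12.69²; (x + 42.4)² + (y + 37.1)² = 80.10².
Subtracting the PFO equation from the HOPS and WDC equations removes the quadratic terms:
134.6 x + 120.8 y = 483.09
-16.8 x + 146.4 y = -6196.62
Solving the 2×2 system: x ≈ 37.7, y ≈ -38.0 km.
Check against PFO (with the unrounded x, y): √((x + 34.0)²+(y + 110.3)²) = 101.82 ≈ 101.82 km. ✓

(37.7, -38.0)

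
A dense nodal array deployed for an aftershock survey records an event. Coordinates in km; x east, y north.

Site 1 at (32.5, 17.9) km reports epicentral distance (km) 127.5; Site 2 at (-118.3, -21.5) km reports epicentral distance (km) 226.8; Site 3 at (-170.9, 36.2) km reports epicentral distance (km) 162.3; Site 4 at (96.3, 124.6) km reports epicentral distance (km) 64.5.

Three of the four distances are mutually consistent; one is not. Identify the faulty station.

Solve using three stations at a time. Using Site 1, Site 2, Site 4 (subtract circle equations pairwise → linear system) gives (x, y) ≈ (35.3, 145.3).
Distances from that point to each station vs reported:
  Site 1: calculated 127.5 vs reported 127.5 → residual 0.0 km
  Site 2: calculated 226.8 vs reported 226.8 → residual 0.0 km
  Site 3: calculated 233.3 vs reported 162.3 → residual 71.0 km
  Site 4: calculated 64.4 vs reported 64.5 → residual 0.1 km
Site 1, Site 2, Site 4 are mutually consistent (residuals ≈ 0); Site 3 is off by 71.0 km.

Site 3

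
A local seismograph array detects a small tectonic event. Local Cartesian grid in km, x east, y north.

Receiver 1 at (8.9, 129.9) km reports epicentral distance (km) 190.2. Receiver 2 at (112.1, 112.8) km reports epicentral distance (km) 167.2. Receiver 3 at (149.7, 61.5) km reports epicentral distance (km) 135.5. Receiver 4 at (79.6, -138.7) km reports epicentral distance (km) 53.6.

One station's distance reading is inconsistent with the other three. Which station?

Solve using three stations at a time. Using Receiver 1, Receiver 2, Receiver 3 (subtract circle equations pairwise → linear system) gives (x, y) ≈ (72.0, -49.5).
Distances from that point to each station vs reported:
  Receiver 1: calculated 190.2 vs reported 190.2 → residual 0.0 km
  Receiver 2: calculated 167.2 vs reported 167.2 → residual 0.0 km
  Receiver 3: calculated 135.5 vs reported 135.5 → residual 0.0 km
  Receiver 4: calculated 89.5 vs reported 53.6 → residual 35.9 km
Receiver 1, Receiver 2, Receiver 3 are mutually consistent (residuals ≈ 0); Receiver 4 is off by 35.9 km.

Receiver 4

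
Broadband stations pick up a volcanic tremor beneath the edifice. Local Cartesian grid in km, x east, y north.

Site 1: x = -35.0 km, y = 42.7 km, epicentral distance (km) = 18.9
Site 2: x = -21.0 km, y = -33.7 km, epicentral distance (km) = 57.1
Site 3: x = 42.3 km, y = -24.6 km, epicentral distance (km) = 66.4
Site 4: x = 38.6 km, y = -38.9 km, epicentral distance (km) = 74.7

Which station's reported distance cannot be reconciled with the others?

Site 1

Solve using three stations at a time. Using Site 2, Site 3, Site 4 (subtract circle equations pairwise → linear system) gives (x, y) ≈ (-5.7, 21.1).
Distances from that point to each station vs reported:
  Site 1: calculated 36.4 vs reported 18.9 → residual 17.5 km
  Site 2: calculated 56.9 vs reported 57.1 → residual 0.2 km
  Site 3: calculated 66.3 vs reported 66.4 → residual 0.1 km
  Site 4: calculated 74.6 vs reported 74.7 → residual 0.1 km
Site 2, Site 3, Site 4 are mutually consistent (residuals ≈ 0); Site 1 is off by 17.5 km.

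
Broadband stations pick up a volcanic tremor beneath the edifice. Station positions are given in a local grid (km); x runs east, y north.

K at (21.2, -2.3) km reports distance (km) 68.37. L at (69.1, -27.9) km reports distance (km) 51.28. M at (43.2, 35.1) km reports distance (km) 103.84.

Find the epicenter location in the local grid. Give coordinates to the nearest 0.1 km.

37.9 km east, -68.6 km north

Circle about each station: (x − 21.2)² + (y + 2.3)² = 68.37²; (x − 69.1)² + (y + 27.9)² = 51.28²; (x − 43.2)² + (y − 35.1)² = 103.84².
Subtracting the K equation from the L and M equations removes the quadratic terms:
95.8 x − 51.2 y = 7143.31
44.0 x + 74.8 y = -3464.77
Solving the 2×2 system: x ≈ 37.9, y ≈ -68.6 km.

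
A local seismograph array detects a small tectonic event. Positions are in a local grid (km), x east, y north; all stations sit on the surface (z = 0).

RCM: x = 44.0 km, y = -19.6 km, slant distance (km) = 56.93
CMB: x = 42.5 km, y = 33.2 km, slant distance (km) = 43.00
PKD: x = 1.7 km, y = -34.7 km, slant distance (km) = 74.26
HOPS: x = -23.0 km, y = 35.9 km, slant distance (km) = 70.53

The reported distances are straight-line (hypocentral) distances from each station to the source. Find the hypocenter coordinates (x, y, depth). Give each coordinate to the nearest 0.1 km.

(33.0, 19.7, 39.7)

Each station gives a sphere (x−x_i)² + (y−y_i)² + z² = d_i² (stations at z=0).
Subtracting the RCM sphere from CMB and PKD: z² cancels, leaving linear equations in x and y:
-3.0 x + 105.6 y = 1980.35
-84.6 x − 30.2 y = -3386.70
Solving: x ≈ 33.003, y ≈ 19.691 km (keep extra digits for the depth step; rounded: 33.0, 19.7).
Then from the RCM sphere: z² = 56.93² − (x − 44.0)² − (y + 19.6)² with x = 33.003, y = 19.691, so z ≈ 39.703 ≈ 39.7 km.
Check against HOPS (with the unrounded solution): distance 70.54 ≈ 70.53 km. ✓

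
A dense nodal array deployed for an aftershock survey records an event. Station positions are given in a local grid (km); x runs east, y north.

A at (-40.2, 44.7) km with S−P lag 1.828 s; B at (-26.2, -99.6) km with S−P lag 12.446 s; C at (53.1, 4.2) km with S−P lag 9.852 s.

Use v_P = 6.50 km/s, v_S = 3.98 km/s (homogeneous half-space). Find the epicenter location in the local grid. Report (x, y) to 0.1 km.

Distance from S−P lag: d = Δt · v_P v_S / (v_P − v_S) = Δt · (6.50·3.98)/(6.50−3.98) ≈ 10.2659·Δt.
So d_A = 18.77, d_B = 127.77, d_C = 101.14 km.
Circle about each station: (x + 40.2)² + (y − 44.7)² = 18.77²; (x + 26.2)² + (y + 99.6)² = 127.77²; (x − 53.1)² + (y − 4.2)² = 101.14².
Subtracting the A equation from the B and C equations removes the quadratic terms:
28.0 x − 288.6 y = -8980.39
186.6 x − 81.0 y = -10653.87
Solving the 2×2 system: x ≈ -45.5, y ≈ 26.7 km.

(-45.5, 26.7)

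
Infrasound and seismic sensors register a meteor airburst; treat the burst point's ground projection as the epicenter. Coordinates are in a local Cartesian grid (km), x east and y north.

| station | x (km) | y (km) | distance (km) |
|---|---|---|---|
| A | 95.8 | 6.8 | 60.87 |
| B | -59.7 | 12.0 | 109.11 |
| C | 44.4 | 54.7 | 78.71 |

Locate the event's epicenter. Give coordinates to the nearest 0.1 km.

43.3 km east, -24.0 km north

Circle about each station: (x − 95.8)² + (y − 6.8)² = 60.87²; (x + 59.7)² + (y − 12.0)² = 109.11²; (x − 44.4)² + (y − 54.7)² = 78.71².
Subtracting the A equation from the B and C equations removes the quadratic terms:
-311.0 x + 10.4 y = -13715.63
-102.8 x + 95.8 y = -6750.54
Solving the 2×2 system: x ≈ 43.3, y ≈ -24.0 km.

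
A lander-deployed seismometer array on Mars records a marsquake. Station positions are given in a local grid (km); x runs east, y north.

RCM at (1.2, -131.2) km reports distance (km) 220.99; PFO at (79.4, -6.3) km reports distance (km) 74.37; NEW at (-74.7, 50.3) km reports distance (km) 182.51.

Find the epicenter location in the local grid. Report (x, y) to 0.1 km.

Circle about each station: (x − 1.2)² + (y + 131.2)² = 220.99²; (x − 79.4)² + (y + 6.3)² = 74.37²; (x + 74.7)² + (y − 50.3)² = 182.51².
Subtracting pairs of circle equations eliminates x²+y² and gives linear equations (the radical axes):
156.4 x + 249.8 y = 32434.85
-151.8 x + 363.0 y = 6421.98
Solving the 2×2 system: x ≈ 107.4, y ≈ 62.6 km.
Check against RCM (with the unrounded x, y): √((x − 1.2)²+(y + 131.2)²) = 220.99 ≈ 220.99 km. ✓

107.4 km east, 62.6 km north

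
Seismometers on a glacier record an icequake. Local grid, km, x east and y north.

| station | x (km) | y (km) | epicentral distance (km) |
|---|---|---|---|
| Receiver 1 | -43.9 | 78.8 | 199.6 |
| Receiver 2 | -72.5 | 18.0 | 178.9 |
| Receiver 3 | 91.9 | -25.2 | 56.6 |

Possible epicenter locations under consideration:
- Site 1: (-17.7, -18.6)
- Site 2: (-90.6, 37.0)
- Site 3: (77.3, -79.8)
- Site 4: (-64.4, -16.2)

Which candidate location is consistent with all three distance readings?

For each candidate, compare |candidate − station| to the reported distance:
Site 1: residuals Receiver 1 98.7, Receiver 2 113.0, Receiver 3 53.2 → max 113.0 km
Site 2: residuals Receiver 1 136.9, Receiver 2 152.7, Receiver 3 136.2 → max 152.7 km
Site 3: residuals Receiver 1 0.0, Receiver 2 0.0, Receiver 3 0.1 → max 0.1 km
Site 4: residuals Receiver 1 102.4, Receiver 2 143.8, Receiver 3 100.0 → max 143.8 km
Only Site 3 has all residuals ≈ 0.

Site 3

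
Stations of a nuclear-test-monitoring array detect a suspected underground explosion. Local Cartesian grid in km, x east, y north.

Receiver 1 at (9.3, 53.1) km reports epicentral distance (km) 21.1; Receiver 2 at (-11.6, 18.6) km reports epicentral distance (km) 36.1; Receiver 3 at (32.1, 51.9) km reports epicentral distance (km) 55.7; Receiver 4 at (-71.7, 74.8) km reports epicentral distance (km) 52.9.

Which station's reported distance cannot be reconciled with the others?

Solve using three stations at a time. Using Receiver 2, Receiver 3, Receiver 4 (subtract circle equations pairwise → linear system) gives (x, y) ≈ (-23.6, 52.7).
Distances from that point to each station vs reported:
  Receiver 1: calculated 32.9 vs reported 21.1 → residual 11.8 km
  Receiver 2: calculated 36.1 vs reported 36.1 → residual 0.0 km
  Receiver 3: calculated 55.7 vs reported 55.7 → residual 0.0 km
  Receiver 4: calculated 52.9 vs reported 52.9 → residual 0.0 km
Receiver 2, Receiver 3, Receiver 4 are mutually consistent (residuals ≈ 0); Receiver 1 is off by 11.8 km.

Receiver 1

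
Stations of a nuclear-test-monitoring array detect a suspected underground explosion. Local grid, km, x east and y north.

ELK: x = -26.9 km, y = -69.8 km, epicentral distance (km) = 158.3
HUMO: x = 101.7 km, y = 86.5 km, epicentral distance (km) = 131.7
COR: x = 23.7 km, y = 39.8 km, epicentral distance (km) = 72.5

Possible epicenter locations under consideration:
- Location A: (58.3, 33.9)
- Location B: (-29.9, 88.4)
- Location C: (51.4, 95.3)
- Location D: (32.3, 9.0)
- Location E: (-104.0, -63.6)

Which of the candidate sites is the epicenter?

For each candidate, compare |candidate − station| to the reported distance:
Location A: residuals ELK 24.1, HUMO 63.5, COR 37.4 → max 63.5 km
Location B: residuals ELK 0.1, HUMO 0.1, COR 0.1 → max 0.1 km
Location C: residuals ELK 24.4, HUMO 80.6, COR 10.5 → max 80.6 km
Location D: residuals ELK 59.7, HUMO 27.7, COR 40.5 → max 59.7 km
Location E: residuals ELK 81.0, HUMO 122.9, COR 91.8 → max 122.9 km
Only Location B has all residuals ≈ 0.

Location B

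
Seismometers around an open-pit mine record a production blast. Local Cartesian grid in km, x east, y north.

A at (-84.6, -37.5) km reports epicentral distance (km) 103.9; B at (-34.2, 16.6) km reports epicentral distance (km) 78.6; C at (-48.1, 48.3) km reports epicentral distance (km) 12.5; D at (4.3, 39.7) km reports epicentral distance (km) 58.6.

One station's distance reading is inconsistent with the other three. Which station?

Solve using three stations at a time. Using A, C, D (subtract circle equations pairwise → linear system) gives (x, y) ≈ (-50.4, 60.6).
Distances from that point to each station vs reported:
  A: calculated 103.9 vs reported 103.9 → residual 0.0 km
  B: calculated 46.9 vs reported 78.6 → residual 31.7 km
  C: calculated 12.6 vs reported 12.5 → residual 0.1 km
  D: calculated 58.6 vs reported 58.6 → residual 0.0 km
A, C, D are mutually consistent (residuals ≈ 0); B is off by 31.7 km.

B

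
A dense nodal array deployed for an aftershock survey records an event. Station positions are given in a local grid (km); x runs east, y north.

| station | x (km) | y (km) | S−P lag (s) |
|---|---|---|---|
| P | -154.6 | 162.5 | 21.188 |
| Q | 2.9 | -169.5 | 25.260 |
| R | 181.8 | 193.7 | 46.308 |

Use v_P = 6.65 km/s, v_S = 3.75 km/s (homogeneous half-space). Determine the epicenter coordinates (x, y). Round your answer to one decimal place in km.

(-154.4, -19.7)

Distance from S−P lag: d = Δt · v_P v_S / (v_P − v_S) = Δt · (6.65·3.75)/(6.65−3.75) ≈ 8.5991·Δt.
So d_P = 182.20, d_Q = 217.21, d_R = 398.21 km.
Circle about each station: (x + 154.6)² + (y − 162.5)² = 182.20²; (x − 2.9)² + (y + 169.5)² = 217.21²; (x − 181.8)² + (y − 193.7)² = 398.21².
Subtracting the P equation from the Q and R equations removes the quadratic terms:
315.0 x − 664.0 y = -35552.09
672.8 x + 62.4 y = -105110.84
Solving the 2×2 system: x ≈ -154.4, y ≈ -19.7 km.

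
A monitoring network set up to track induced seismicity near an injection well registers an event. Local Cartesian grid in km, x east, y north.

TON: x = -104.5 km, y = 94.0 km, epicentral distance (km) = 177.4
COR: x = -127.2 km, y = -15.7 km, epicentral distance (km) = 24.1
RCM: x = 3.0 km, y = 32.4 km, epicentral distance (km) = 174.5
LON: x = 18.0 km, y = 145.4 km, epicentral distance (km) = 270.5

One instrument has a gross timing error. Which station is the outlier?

COR

Solve using three stations at a time. Using TON, RCM, LON (subtract circle equations pairwise → linear system) gives (x, y) ≈ (-129.0, -81.6).
Distances from that point to each station vs reported:
  TON: calculated 177.3 vs reported 177.4 → residual 0.1 km
  COR: calculated 65.9 vs reported 24.1 → residual 41.8 km
  RCM: calculated 174.4 vs reported 174.5 → residual 0.1 km
  LON: calculated 270.4 vs reported 270.5 → residual 0.1 km
TON, RCM, LON are mutually consistent (residuals ≈ 0); COR is off by 41.8 km.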